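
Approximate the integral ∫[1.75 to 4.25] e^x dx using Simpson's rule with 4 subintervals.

f(x) = e^x
a = 1.75, b = 4.25, n = 4
h = (b - a)/n = 0.625000

Simpson's rule: (h/3)[f(x₀) + 4f(x₁) + 2f(x₂) + ... + f(xₙ)]

x_0 = 1.7500, f(x_0) = 5.754603, coefficient = 1
x_1 = 2.3750, f(x_1) = 10.751013, coefficient = 4
x_2 = 3.0000, f(x_2) = 20.085537, coefficient = 2
x_3 = 3.6250, f(x_3) = 37.524723, coefficient = 4
x_4 = 4.2500, f(x_4) = 70.105412, coefficient = 1

I ≈ (0.625000/3) × 309.134034 = 64.402924
Exact value: 64.350810
Error: 0.052114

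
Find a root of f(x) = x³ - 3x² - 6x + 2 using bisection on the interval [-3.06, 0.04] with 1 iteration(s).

f(x) = x³ - 3x² - 6x + 2
Initial interval: [-3.06, 0.04]

Iteration 1:
  c_1 = (-3.060000 + 0.040000)/2 = -1.510000
  f(c_1) = f(-1.510000) = 0.776749
  f(a) × f(c) < 0, new interval: [-3.060000, -1.510000]

After 1 iteration(s), the approximation is c_1 = -1.510000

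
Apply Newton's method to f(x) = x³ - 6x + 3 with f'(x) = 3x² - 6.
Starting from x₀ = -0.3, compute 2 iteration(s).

f(x) = x³ - 6x + 3
f'(x) = 3x² - 6
x₀ = -0.3

Newton-Raphson formula: x_{n+1} = x_n - f(x_n)/f'(x_n)

Iteration 1:
  f(-0.300000) = 4.773000
  f'(-0.300000) = -5.730000
  x_1 = -0.300000 - 4.773000/(-5.730000) = 0.532984
Iteration 2:
  f(0.532984) = -0.046500
  f'(0.532984) = -5.147783
  x_2 = 0.532984 - (-0.046500)/(-5.147783) = 0.523951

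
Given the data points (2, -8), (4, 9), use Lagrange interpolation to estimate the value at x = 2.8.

Lagrange interpolation formula:
P(x) = Σ yᵢ × Lᵢ(x)
where Lᵢ(x) = Π_{j≠i} (x - xⱼ)/(xᵢ - xⱼ)

L_0(2.8) = (2.8 - 4)/(2 - 4) = 0.600000
L_1(2.8) = (2.8 - 2)/(4 - 2) = 0.400000

P(2.8) = (-8)×L_0(2.8) + 9×L_1(2.8)
P(2.8) = -1.200000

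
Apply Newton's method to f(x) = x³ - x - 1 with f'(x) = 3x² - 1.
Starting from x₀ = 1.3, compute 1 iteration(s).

f(x) = x³ - x - 1
f'(x) = 3x² - 1
x₀ = 1.3

Newton-Raphson formula: x_{n+1} = x_n - f(x_n)/f'(x_n)

Iteration 1:
  f(1.300000) = -0.103000
  f'(1.300000) = 4.070000
  x_1 = 1.300000 - (-0.103000)/4.070000 = 1.325307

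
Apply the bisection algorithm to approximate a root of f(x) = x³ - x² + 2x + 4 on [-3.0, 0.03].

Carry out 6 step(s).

f(x) = x³ - x² + 2x + 4
Initial interval: [-3.0, 0.03]

Iteration 1:
  c_1 = (-3.000000 + 0.030000)/2 = -1.485000
  f(c_1) = f(-1.485000) = -4.449984
  f(a) × f(c) ≥ 0, new interval: [-1.485000, 0.030000]
Iteration 2:
  c_2 = (-1.485000 + 0.030000)/2 = -0.727500
  f(c_2) = f(-0.727500) = 1.630710
  f(a) × f(c) < 0, new interval: [-1.485000, -0.727500]
Iteration 3:
  c_3 = (-1.485000 + (-0.727500))/2 = -1.106250
  f(c_3) = f(-1.106250) = -0.790106
  f(a) × f(c) ≥ 0, new interval: [-1.106250, -0.727500]
Iteration 4:
  c_4 = (-1.106250 + (-0.727500))/2 = -0.916875
  f(c_4) = f(-0.916875) = 0.554810
  f(a) × f(c) < 0, new interval: [-1.106250, -0.916875]
Iteration 5:
  c_5 = (-1.106250 + (-0.916875))/2 = -1.011563
  f(c_5) = f(-1.011563) = -0.081474
  f(a) × f(c) ≥ 0, new interval: [-1.011563, -0.916875]
Iteration 6:
  c_6 = (-1.011563 + (-0.916875))/2 = -0.964219
  f(c_6) = f(-0.964219) = 0.245393
  f(a) × f(c) < 0, new interval: [-1.011563, -0.964219]

After 6 iteration(s), the approximation is c_6 = -0.964219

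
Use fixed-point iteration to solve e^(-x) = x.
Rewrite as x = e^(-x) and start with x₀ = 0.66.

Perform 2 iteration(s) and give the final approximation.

Equation: e^(-x) = x
Fixed-point form: x = e^(-x)
x₀ = 0.66

x_1 = g(0.660000) = 0.516851
x_2 = g(0.516851) = 0.596395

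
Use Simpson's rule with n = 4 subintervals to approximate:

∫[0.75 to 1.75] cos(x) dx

f(x) = cos(x)
a = 0.75, b = 1.75, n = 4
h = (b - a)/n = 0.250000

Simpson's rule: (h/3)[f(x₀) + 4f(x₁) + 2f(x₂) + ... + f(xₙ)]

x_0 = 0.7500, f(x_0) = 0.731689, coefficient = 1
x_1 = 1.0000, f(x_1) = 0.540302, coefficient = 4
x_2 = 1.2500, f(x_2) = 0.315322, coefficient = 2
x_3 = 1.5000, f(x_3) = 0.070737, coefficient = 4
x_4 = 1.7500, f(x_4) = -0.178246, coefficient = 1

I ≈ (0.250000/3) × 3.628246 = 0.302354
Exact value: 0.302347
Error: 0.000007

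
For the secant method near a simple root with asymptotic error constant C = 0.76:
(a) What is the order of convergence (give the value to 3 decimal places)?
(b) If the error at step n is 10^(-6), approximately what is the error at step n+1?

(a) Secant method has superlinear convergence with order φ = (1+√5)/2 ≈ 1.618.
    This means |e_{n+1}| ≈ C|e_n|^1.618.

(b) With |e_n| = 10^(-6) and C = 0.76:
    |e_{n+1}| ≈ 0.76 × (10^(-6))^1.618 = 0.76 × 10^(-9.71)

(a) ≈ 1.618 (golden ratio); (b) |e_{n+1}| ≈ 1.488e-10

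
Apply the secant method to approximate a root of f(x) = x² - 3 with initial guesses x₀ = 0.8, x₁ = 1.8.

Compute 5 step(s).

f(x) = x² - 3
x₀ = 0.8, x₁ = 1.8

Secant formula: x_{n+1} = x_n - f(x_n)(x_n - x_{n-1})/(f(x_n) - f(x_{n-1}))

Iteration 1:
  f(0.800000) = -2.360000
  f(1.800000) = 0.240000
  x_2 = 1.800000 - 0.240000×(1.800000 - 0.800000)/(0.240000 - (-2.360000))
       = 1.707692
Iteration 2:
  f(1.800000) = 0.240000
  f(1.707692) = -0.083787
  x_3 = 1.707692 - (-0.083787)×(1.707692 - 1.800000)/(-0.083787 - 0.240000)
       = 1.731579
Iteration 3:
  f(1.707692) = -0.083787
  f(1.731579) = -0.001634
  x_4 = 1.731579 - (-0.001634)×(1.731579 - 1.707692)/(-0.001634 - (-0.083787))
       = 1.732054
Iteration 4:
  f(1.731579) = -0.001634
  f(1.732054) = 0.000012
  x_5 = 1.732054 - 0.000012×(1.732054 - 1.731579)/(0.000012 - (-0.001634))
       = 1.732051
Iteration 5:
  f(1.732054) = 0.000012
  f(1.732051) = 0.000000
  x_6 = 1.732051 - 0.000000×(1.732051 - 1.732054)/(0.000000 - 0.000012)
       = 1.732051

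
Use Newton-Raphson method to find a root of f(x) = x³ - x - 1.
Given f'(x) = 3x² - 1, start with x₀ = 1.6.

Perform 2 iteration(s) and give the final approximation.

f(x) = x³ - x - 1
f'(x) = 3x² - 1
x₀ = 1.6

Newton-Raphson formula: x_{n+1} = x_n - f(x_n)/f'(x_n)

Iteration 1:
  f(1.600000) = 1.496000
  f'(1.600000) = 6.680000
  x_1 = 1.600000 - 1.496000/6.680000 = 1.376048
Iteration 2:
  f(1.376048) = 0.229510
  f'(1.376048) = 4.680524
  x_2 = 1.376048 - 0.229510/4.680524 = 1.327013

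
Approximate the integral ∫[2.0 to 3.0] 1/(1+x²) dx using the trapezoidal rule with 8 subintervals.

f(x) = 1/(1+x²)
a = 2.0, b = 3.0, n = 8
h = (b - a)/n = 0.125000

Trapezoidal rule: (h/2)[f(x₀) + 2f(x₁) + 2f(x₂) + ... + f(xₙ)]

x_0 = 2.0000, f(x_0) = 0.200000, coefficient = 1
x_1 = 2.1250, f(x_1) = 0.181303, coefficient = 2
x_2 = 2.2500, f(x_2) = 0.164948, coefficient = 2
x_3 = 2.3750, f(x_3) = 0.150588, coefficient = 2
x_4 = 2.5000, f(x_4) = 0.137931, coefficient = 2
x_5 = 2.6250, f(x_5) = 0.126733, coefficient = 2
x_6 = 2.7500, f(x_6) = 0.116788, coefficient = 2
x_7 = 2.8750, f(x_7) = 0.107926, coefficient = 2
x_8 = 3.0000, f(x_8) = 0.100000, coefficient = 1

I ≈ (0.125000/2) × 2.272435 = 0.142027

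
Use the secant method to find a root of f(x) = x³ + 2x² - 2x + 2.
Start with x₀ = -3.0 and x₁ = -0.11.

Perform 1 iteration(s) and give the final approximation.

f(x) = x³ + 2x² - 2x + 2
x₀ = -3.0, x₁ = -0.11

Secant formula: x_{n+1} = x_n - f(x_n)(x_n - x_{n-1})/(f(x_n) - f(x_{n-1}))

Iteration 1:
  f(-3.000000) = -1.000000
  f(-0.110000) = 2.242869
  x_2 = -0.110000 - 2.242869×(-0.110000 - (-3.000000))/(2.242869 - (-1.000000))
       = -2.108814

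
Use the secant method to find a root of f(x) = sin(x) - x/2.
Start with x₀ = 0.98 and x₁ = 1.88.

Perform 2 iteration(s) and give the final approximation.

f(x) = sin(x) - x/2
x₀ = 0.98, x₁ = 1.88

Secant formula: x_{n+1} = x_n - f(x_n)(x_n - x_{n-1})/(f(x_n) - f(x_{n-1}))

Iteration 1:
  f(0.980000) = 0.340497
  f(1.880000) = 0.012576
  x_2 = 1.880000 - 0.012576×(1.880000 - 0.980000)/(0.012576 - 0.340497)
       = 1.914516
Iteration 2:
  f(1.880000) = 0.012576
  f(1.914516) = -0.015750
  x_3 = 1.914516 - (-0.015750)×(1.914516 - 1.880000)/(-0.015750 - 0.012576)
       = 1.895324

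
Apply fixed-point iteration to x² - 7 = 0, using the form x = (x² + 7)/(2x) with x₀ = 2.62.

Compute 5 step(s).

Equation: x² - 7 = 0
Fixed-point form: x = (x² + 7)/(2x)
x₀ = 2.62

x_1 = g(2.620000) = 2.645878
x_2 = g(2.645878) = 2.645751
x_3 = g(2.645751) = 2.645751
x_4 = g(2.645751) = 2.645751
x_5 = g(2.645751) = 2.645751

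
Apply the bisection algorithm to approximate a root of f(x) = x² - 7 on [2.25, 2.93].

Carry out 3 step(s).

f(x) = x² - 7
Initial interval: [2.25, 2.93]

Iteration 1:
  c_1 = (2.250000 + 2.930000)/2 = 2.590000
  f(c_1) = f(2.590000) = -0.291900
  f(a) × f(c) ≥ 0, new interval: [2.590000, 2.930000]
Iteration 2:
  c_2 = (2.590000 + 2.930000)/2 = 2.760000
  f(c_2) = f(2.760000) = 0.617600
  f(a) × f(c) < 0, new interval: [2.590000, 2.760000]
Iteration 3:
  c_3 = (2.590000 + 2.760000)/2 = 2.675000
  f(c_3) = f(2.675000) = 0.155625
  f(a) × f(c) < 0, new interval: [2.590000, 2.675000]

After 3 iteration(s), the approximation is c_3 = 2.675000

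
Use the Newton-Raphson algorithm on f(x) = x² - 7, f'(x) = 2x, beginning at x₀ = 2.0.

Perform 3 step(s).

f(x) = x² - 7
f'(x) = 2x
x₀ = 2.0

Newton-Raphson formula: x_{n+1} = x_n - f(x_n)/f'(x_n)

Iteration 1:
  f(2.000000) = -3.000000
  f'(2.000000) = 4.000000
  x_1 = 2.000000 - (-3.000000)/4.000000 = 2.750000
Iteration 2:
  f(2.750000) = 0.562500
  f'(2.750000) = 5.500000
  x_2 = 2.750000 - 0.562500/5.500000 = 2.647727
Iteration 3:
  f(2.647727) = 0.010460
  f'(2.647727) = 5.295455
  x_3 = 2.647727 - 0.010460/5.295455 = 2.645752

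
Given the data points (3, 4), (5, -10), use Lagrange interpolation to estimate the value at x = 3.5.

Lagrange interpolation formula:
P(x) = Σ yᵢ × Lᵢ(x)
where Lᵢ(x) = Π_{j≠i} (x - xⱼ)/(xᵢ - xⱼ)

L_0(3.5) = (3.5 - 5)/(3 - 5) = 0.750000
L_1(3.5) = (3.5 - 3)/(5 - 3) = 0.250000

P(3.5) = 4×L_0(3.5) + (-10)×L_1(3.5)
P(3.5) = 0.500000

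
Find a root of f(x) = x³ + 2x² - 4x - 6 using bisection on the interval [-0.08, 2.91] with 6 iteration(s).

f(x) = x³ + 2x² - 4x - 6
Initial interval: [-0.08, 2.91]

Iteration 1:
  c_1 = (-0.080000 + 2.910000)/2 = 1.415000
  f(c_1) = f(1.415000) = -4.822402
  f(a) × f(c) ≥ 0, new interval: [1.415000, 2.910000]
Iteration 2:
  c_2 = (1.415000 + 2.910000)/2 = 2.162500
  f(c_2) = f(2.162500) = 4.815541
  f(a) × f(c) < 0, new interval: [1.415000, 2.162500]
Iteration 3:
  c_3 = (1.415000 + 2.162500)/2 = 1.788750
  f(c_3) = f(1.788750) = -1.032415
  f(a) × f(c) ≥ 0, new interval: [1.788750, 2.162500]
Iteration 4:
  c_4 = (1.788750 + 2.162500)/2 = 1.975625
  f(c_4) = f(1.975625) = 1.614739
  f(a) × f(c) < 0, new interval: [1.788750, 1.975625]
Iteration 5:
  c_5 = (1.788750 + 1.975625)/2 = 1.882188
  f(c_5) = f(1.882188) = 0.224403
  f(a) × f(c) < 0, new interval: [1.788750, 1.882188]
Iteration 6:
  c_6 = (1.788750 + 1.882188)/2 = 1.835469
  f(c_6) = f(1.835469) = -0.420390
  f(a) × f(c) ≥ 0, new interval: [1.835469, 1.882188]

After 6 iteration(s), the approximation is c_6 = 1.835469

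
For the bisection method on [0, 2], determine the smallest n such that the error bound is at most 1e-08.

We need (b-a)/2^n ≤ 1e-08
(2 - 0)/2^n ≤ 1e-08
2/2^n ≤ 1e-08
2^n ≥ 200000000
n ≥ log₂(200000000) = 27.58
n ≥ 28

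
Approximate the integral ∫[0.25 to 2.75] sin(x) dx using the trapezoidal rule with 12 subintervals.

f(x) = sin(x)
a = 0.25, b = 2.75, n = 12
h = (b - a)/n = 0.208333

Trapezoidal rule: (h/2)[f(x₀) + 2f(x₁) + 2f(x₂) + ... + f(xₙ)]

x_0 = 0.2500, f(x_0) = 0.247404, coefficient = 1
x_1 = 0.4583, f(x_1) = 0.442454, coefficient = 2
x_2 = 0.6667, f(x_2) = 0.618370, coefficient = 2
x_3 = 0.8750, f(x_3) = 0.767544, coefficient = 2
x_4 = 1.0833, f(x_4) = 0.883524, coefficient = 2
x_5 = 1.2917, f(x_5) = 0.961296, coefficient = 2
x_6 = 1.5000, f(x_6) = 0.997495, coefficient = 2
x_7 = 1.7083, f(x_7) = 0.990557, coefficient = 2
x_8 = 1.9167, f(x_8) = 0.940781, coefficient = 2
x_9 = 2.1250, f(x_9) = 0.850320, coefficient = 2
x_10 = 2.3333, f(x_10) = 0.723086, coefficient = 2
x_11 = 2.5417, f(x_11) = 0.564581, coefficient = 2
x_12 = 2.7500, f(x_12) = 0.381661, coefficient = 1

I ≈ (0.208333/2) × 18.109078 = 1.886362
Exact value: 1.893215
Error: 0.006853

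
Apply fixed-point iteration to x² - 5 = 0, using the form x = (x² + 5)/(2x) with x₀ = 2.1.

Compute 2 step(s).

Equation: x² - 5 = 0
Fixed-point form: x = (x² + 5)/(2x)
x₀ = 2.1

x_1 = g(2.100000) = 2.240476
x_2 = g(2.240476) = 2.236072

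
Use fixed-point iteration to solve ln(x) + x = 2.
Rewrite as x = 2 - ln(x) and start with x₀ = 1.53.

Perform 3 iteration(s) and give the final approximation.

Equation: ln(x) + x = 2
Fixed-point form: x = 2 - ln(x)
x₀ = 1.53

x_1 = g(1.530000) = 1.574732
x_2 = g(1.574732) = 1.545915
x_3 = g(1.545915) = 1.564384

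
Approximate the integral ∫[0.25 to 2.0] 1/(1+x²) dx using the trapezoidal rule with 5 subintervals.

f(x) = 1/(1+x²)
a = 0.25, b = 2.0, n = 5
h = (b - a)/n = 0.350000

Trapezoidal rule: (h/2)[f(x₀) + 2f(x₁) + 2f(x₂) + ... + f(xₙ)]

x_0 = 0.2500, f(x_0) = 0.941176, coefficient = 1
x_1 = 0.6000, f(x_1) = 0.735294, coefficient = 2
x_2 = 0.9500, f(x_2) = 0.525624, coefficient = 2
x_3 = 1.3000, f(x_3) = 0.371747, coefficient = 2
x_4 = 1.6500, f(x_4) = 0.268637, coefficient = 2
x_5 = 2.0000, f(x_5) = 0.200000, coefficient = 1

I ≈ (0.350000/2) × 4.943781 = 0.865162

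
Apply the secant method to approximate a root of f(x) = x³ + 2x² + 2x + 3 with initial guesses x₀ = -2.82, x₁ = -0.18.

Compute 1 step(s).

f(x) = x³ + 2x² + 2x + 3
x₀ = -2.82, x₁ = -0.18

Secant formula: x_{n+1} = x_n - f(x_n)(x_n - x_{n-1})/(f(x_n) - f(x_{n-1}))

Iteration 1:
  f(-2.820000) = -9.160968
  f(-0.180000) = 2.698968
  x_2 = -0.180000 - 2.698968×(-0.180000 - (-2.820000))/(2.698968 - (-9.160968))
       = -0.780785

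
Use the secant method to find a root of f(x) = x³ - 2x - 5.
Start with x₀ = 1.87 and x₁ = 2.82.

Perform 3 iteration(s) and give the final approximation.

f(x) = x³ - 2x - 5
x₀ = 1.87, x₁ = 2.82

Secant formula: x_{n+1} = x_n - f(x_n)(x_n - x_{n-1})/(f(x_n) - f(x_{n-1}))

Iteration 1:
  f(1.870000) = -2.200797
  f(2.820000) = 11.785768
  x_2 = 2.820000 - 11.785768×(2.820000 - 1.870000)/(11.785768 - (-2.200797))
       = 2.019483
Iteration 2:
  f(2.820000) = 11.785768
  f(2.019483) = -0.802883
  x_3 = 2.019483 - (-0.802883)×(2.019483 - 2.820000)/(-0.802883 - 11.785768)
       = 2.070539
Iteration 3:
  f(2.019483) = -0.802883
  f(2.070539) = -0.264406
  x_4 = 2.070539 - (-0.264406)×(2.070539 - 2.019483)/(-0.264406 - (-0.802883))
       = 2.095609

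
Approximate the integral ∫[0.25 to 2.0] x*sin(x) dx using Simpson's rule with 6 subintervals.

f(x) = x*sin(x)
a = 0.25, b = 2.0, n = 6
h = (b - a)/n = 0.291667

Simpson's rule: (h/3)[f(x₀) + 4f(x₁) + 2f(x₂) + ... + f(xₙ)]

x_0 = 0.2500, f(x_0) = 0.061851, coefficient = 1
x_1 = 0.5417, f(x_1) = 0.279264, coefficient = 4
x_2 = 0.8333, f(x_2) = 0.616814, coefficient = 2
x_3 = 1.1250, f(x_3) = 1.015051, coefficient = 4
x_4 = 1.4167, f(x_4) = 1.399873, coefficient = 2
x_5 = 1.7083, f(x_5) = 1.692201, coefficient = 4
x_6 = 2.0000, f(x_6) = 1.818595, coefficient = 1

I ≈ (0.291667/3) × 17.859885 = 1.736378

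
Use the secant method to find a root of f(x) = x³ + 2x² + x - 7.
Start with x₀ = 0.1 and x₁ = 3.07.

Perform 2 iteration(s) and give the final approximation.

f(x) = x³ + 2x² + x - 7
x₀ = 0.1, x₁ = 3.07

Secant formula: x_{n+1} = x_n - f(x_n)(x_n - x_{n-1})/(f(x_n) - f(x_{n-1}))

Iteration 1:
  f(0.100000) = -6.879000
  f(3.070000) = 43.854243
  x_2 = 3.070000 - 43.854243×(3.070000 - 0.100000)/(43.854243 - (-6.879000))
       = 0.502707
Iteration 2:
  f(3.070000) = 43.854243
  f(0.502707) = -5.864823
  x_3 = 0.502707 - (-5.864823)×(0.502707 - 3.070000)/(-5.864823 - 43.854243)
       = 0.805543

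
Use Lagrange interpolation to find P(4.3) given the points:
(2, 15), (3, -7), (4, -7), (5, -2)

Lagrange interpolation formula:
P(x) = Σ yᵢ × Lᵢ(x)
where Lᵢ(x) = Π_{j≠i} (x - xⱼ)/(xᵢ - xⱼ)

L_0(4.3) = (4.3 - 3)/(2 - 3) × (4.3 - 4)/(2 - 4) × (4.3 - 5)/(2 - 5) = 0.045500
L_1(4.3) = (4.3 - 2)/(3 - 2) × (4.3 - 4)/(3 - 4) × (4.3 - 5)/(3 - 5) = -0.241500
L_2(4.3) = (4.3 - 2)/(4 - 2) × (4.3 - 3)/(4 - 3) × (4.3 - 5)/(4 - 5) = 1.046500
L_3(4.3) = (4.3 - 2)/(5 - 2) × (4.3 - 3)/(5 - 3) × (4.3 - 4)/(5 - 4) = 0.149500

P(4.3) = 15×L_0(4.3) + (-7)×L_1(4.3) + (-7)×L_2(4.3) + (-2)×L_3(4.3)
P(4.3) = -5.251500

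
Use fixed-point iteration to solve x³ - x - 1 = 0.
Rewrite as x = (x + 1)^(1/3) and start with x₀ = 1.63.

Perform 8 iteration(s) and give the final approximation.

Equation: x³ - x - 1 = 0
Fixed-point form: x = (x + 1)^(1/3)
x₀ = 1.63

x_1 = g(1.630000) = 1.380337
x_2 = g(1.380337) = 1.335200
x_3 = g(1.335200) = 1.326706
x_4 = g(1.326706) = 1.325095
x_5 = g(1.325095) = 1.324790
x_6 = g(1.324790) = 1.324732
x_7 = g(1.324732) = 1.324721
x_8 = g(1.324721) = 1.324718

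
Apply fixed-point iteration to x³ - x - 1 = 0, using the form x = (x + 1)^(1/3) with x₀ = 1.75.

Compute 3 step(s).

Equation: x³ - x - 1 = 0
Fixed-point form: x = (x + 1)^(1/3)
x₀ = 1.75

x_1 = g(1.750000) = 1.401020
x_2 = g(1.401020) = 1.339055
x_3 = g(1.339055) = 1.327436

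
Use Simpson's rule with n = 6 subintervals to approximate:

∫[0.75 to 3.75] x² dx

f(x) = x²
a = 0.75, b = 3.75, n = 6
h = (b - a)/n = 0.500000

Simpson's rule: (h/3)[f(x₀) + 4f(x₁) + 2f(x₂) + ... + f(xₙ)]

x_0 = 0.7500, f(x_0) = 0.562500, coefficient = 1
x_1 = 1.2500, f(x_1) = 1.562500, coefficient = 4
x_2 = 1.7500, f(x_2) = 3.062500, coefficient = 2
x_3 = 2.2500, f(x_3) = 5.062500, coefficient = 4
x_4 = 2.7500, f(x_4) = 7.562500, coefficient = 2
x_5 = 3.2500, f(x_5) = 10.562500, coefficient = 4
x_6 = 3.7500, f(x_6) = 14.062500, coefficient = 1

I ≈ (0.500000/3) × 104.625000 = 17.437500
Exact value: 17.437500
Error: 0.000000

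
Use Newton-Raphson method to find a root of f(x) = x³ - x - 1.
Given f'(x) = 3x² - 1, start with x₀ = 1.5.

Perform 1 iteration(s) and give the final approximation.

f(x) = x³ - x - 1
f'(x) = 3x² - 1
x₀ = 1.5

Newton-Raphson formula: x_{n+1} = x_n - f(x_n)/f'(x_n)

Iteration 1:
  f(1.500000) = 0.875000
  f'(1.500000) = 5.750000
  x_1 = 1.500000 - 0.875000/5.750000 = 1.347826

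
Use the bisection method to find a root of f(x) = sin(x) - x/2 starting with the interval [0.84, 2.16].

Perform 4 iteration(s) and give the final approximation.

f(x) = sin(x) - x/2
Initial interval: [0.84, 2.16]

Iteration 1:
  c_1 = (0.840000 + 2.160000)/2 = 1.500000
  f(c_1) = f(1.500000) = 0.247495
  f(a) × f(c) ≥ 0, new interval: [1.500000, 2.160000]
Iteration 2:
  c_2 = (1.500000 + 2.160000)/2 = 1.830000
  f(c_2) = f(1.830000) = 0.051594
  f(a) × f(c) ≥ 0, new interval: [1.830000, 2.160000]
Iteration 3:
  c_3 = (1.830000 + 2.160000)/2 = 1.995000
  f(c_3) = f(1.995000) = -0.086133
  f(a) × f(c) < 0, new interval: [1.830000, 1.995000]
Iteration 4:
  c_4 = (1.830000 + 1.995000)/2 = 1.912500
  f(c_4) = f(1.912500) = -0.014065
  f(a) × f(c) < 0, new interval: [1.830000, 1.912500]

After 4 iteration(s), the approximation is c_4 = 1.912500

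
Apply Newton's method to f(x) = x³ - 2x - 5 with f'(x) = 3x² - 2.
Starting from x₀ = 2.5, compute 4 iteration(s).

f(x) = x³ - 2x - 5
f'(x) = 3x² - 2
x₀ = 2.5

Newton-Raphson formula: x_{n+1} = x_n - f(x_n)/f'(x_n)

Iteration 1:
  f(2.500000) = 5.625000
  f'(2.500000) = 16.750000
  x_1 = 2.500000 - 5.625000/16.750000 = 2.164179
Iteration 2:
  f(2.164179) = 0.807945
  f'(2.164179) = 12.051014
  x_2 = 2.164179 - 0.807945/12.051014 = 2.097135
Iteration 3:
  f(2.097135) = 0.028882
  f'(2.097135) = 11.193930
  x_3 = 2.097135 - 0.028882/11.193930 = 2.094555
Iteration 4:
  f(2.094555) = 0.000042
  f'(2.094555) = 11.161485
  x_4 = 2.094555 - 0.000042/11.161485 = 2.094551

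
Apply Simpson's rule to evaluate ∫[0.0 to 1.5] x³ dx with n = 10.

f(x) = x³
a = 0.0, b = 1.5, n = 10
h = (b - a)/n = 0.150000

Simpson's rule: (h/3)[f(x₀) + 4f(x₁) + 2f(x₂) + ... + f(xₙ)]

x_0 = 0.0000, f(x_0) = 0.000000, coefficient = 1
x_1 = 0.1500, f(x_1) = 0.003375, coefficient = 4
x_2 = 0.3000, f(x_2) = 0.027000, coefficient = 2
x_3 = 0.4500, f(x_3) = 0.091125, coefficient = 4
x_4 = 0.6000, f(x_4) = 0.216000, coefficient = 2
x_5 = 0.7500, f(x_5) = 0.421875, coefficient = 4
x_6 = 0.9000, f(x_6) = 0.729000, coefficient = 2
x_7 = 1.0500, f(x_7) = 1.157625, coefficient = 4
x_8 = 1.2000, f(x_8) = 1.728000, coefficient = 2
x_9 = 1.3500, f(x_9) = 2.460375, coefficient = 4
x_10 = 1.5000, f(x_10) = 3.375000, coefficient = 1

I ≈ (0.150000/3) × 25.312500 = 1.265625
Exact value: 1.265625
Error: 0.000000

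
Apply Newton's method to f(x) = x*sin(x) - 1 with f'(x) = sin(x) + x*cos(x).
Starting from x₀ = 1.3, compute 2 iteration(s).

f(x) = x*sin(x) - 1
f'(x) = sin(x) + x*cos(x)
x₀ = 1.3

Newton-Raphson formula: x_{n+1} = x_n - f(x_n)/f'(x_n)

Iteration 1:
  f(1.300000) = 0.252626
  f'(1.300000) = 1.311307
  x_1 = 1.300000 - 0.252626/1.311307 = 1.107348
Iteration 2:
  f(1.107348) = -0.009459
  f'(1.107348) = 1.389540
  x_2 = 1.107348 - (-0.009459)/1.389540 = 1.114155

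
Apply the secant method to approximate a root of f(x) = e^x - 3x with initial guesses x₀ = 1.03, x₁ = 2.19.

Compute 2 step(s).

f(x) = e^x - 3x
x₀ = 1.03, x₁ = 2.19

Secant formula: x_{n+1} = x_n - f(x_n)(x_n - x_{n-1})/(f(x_n) - f(x_{n-1}))

Iteration 1:
  f(1.030000) = -0.288934
  f(2.190000) = 2.365213
  x_2 = 2.190000 - 2.365213×(2.190000 - 1.030000)/(2.365213 - (-0.288934))
       = 1.156279
Iteration 2:
  f(2.190000) = 2.365213
  f(1.156279) = -0.290751
  x_3 = 1.156279 - (-0.290751)×(1.156279 - 2.190000)/(-0.290751 - 2.365213)
       = 1.269442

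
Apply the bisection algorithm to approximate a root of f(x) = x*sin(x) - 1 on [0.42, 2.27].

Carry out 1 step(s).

f(x) = x*sin(x) - 1
Initial interval: [0.42, 2.27]

Iteration 1:
  c_1 = (0.420000 + 2.270000)/2 = 1.345000
  f(c_1) = f(1.345000) = 0.310859
  f(a) × f(c) < 0, new interval: [0.420000, 1.345000]

After 1 iteration(s), the approximation is c_1 = 1.345000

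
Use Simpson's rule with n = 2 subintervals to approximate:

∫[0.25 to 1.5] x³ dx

f(x) = x³
a = 0.25, b = 1.5, n = 2
h = (b - a)/n = 0.625000

Simpson's rule: (h/3)[f(x₀) + 4f(x₁) + 2f(x₂) + ... + f(xₙ)]

x_0 = 0.2500, f(x_0) = 0.015625, coefficient = 1
x_1 = 0.8750, f(x_1) = 0.669922, coefficient = 4
x_2 = 1.5000, f(x_2) = 3.375000, coefficient = 1

I ≈ (0.625000/3) × 6.070312 = 1.264648
Exact value: 1.264648
Error: 0.000000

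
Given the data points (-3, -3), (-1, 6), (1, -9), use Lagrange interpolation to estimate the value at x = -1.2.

Lagrange interpolation formula:
P(x) = Σ yᵢ × Lᵢ(x)
where Lᵢ(x) = Π_{j≠i} (x - xⱼ)/(xᵢ - xⱼ)

L_0(-1.2) = (-1.2 - (-1))/(-3 - (-1)) × (-1.2 - 1)/(-3 - 1) = 0.055000
L_1(-1.2) = (-1.2 - (-3))/(-1 - (-3)) × (-1.2 - 1)/(-1 - 1) = 0.990000
L_2(-1.2) = (-1.2 - (-3))/(1 - (-3)) × (-1.2 - (-1))/(1 - (-1)) = -0.045000

P(-1.2) = (-3)×L_0(-1.2) + 6×L_1(-1.2) + (-9)×L_2(-1.2)
P(-1.2) = 6.180000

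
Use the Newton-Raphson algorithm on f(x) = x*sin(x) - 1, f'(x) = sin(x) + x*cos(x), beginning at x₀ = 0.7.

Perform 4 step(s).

f(x) = x*sin(x) - 1
f'(x) = sin(x) + x*cos(x)
x₀ = 0.7

Newton-Raphson formula: x_{n+1} = x_n - f(x_n)/f'(x_n)

Iteration 1:
  f(0.700000) = -0.549048
  f'(0.700000) = 1.179607
  x_1 = 0.700000 - (-0.549048)/1.179607 = 1.165450
Iteration 2:
  f(1.165450) = 0.071008
  f'(1.165450) = 1.378546
  x_2 = 1.165450 - 0.071008/1.378546 = 1.113940
Iteration 3:
  f(1.113940) = -0.000301
  f'(1.113940) = 1.388835
  x_3 = 1.113940 - (-0.000301)/1.388835 = 1.114157
Iteration 4:
  f(1.114157) = 0.000000
  f'(1.114157) = 1.388809
  x_4 = 1.114157 - 0.000000/1.388809 = 1.114157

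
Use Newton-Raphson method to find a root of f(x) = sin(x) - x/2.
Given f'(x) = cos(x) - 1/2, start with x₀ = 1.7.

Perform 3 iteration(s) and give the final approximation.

f(x) = sin(x) - x/2
f'(x) = cos(x) - 1/2
x₀ = 1.7

Newton-Raphson formula: x_{n+1} = x_n - f(x_n)/f'(x_n)

Iteration 1:
  f(1.700000) = 0.141665
  f'(1.700000) = -0.628844
  x_1 = 1.700000 - 0.141665/(-0.628844) = 1.925278
Iteration 2:
  f(1.925278) = -0.024812
  f'(1.925278) = -0.847104
  x_2 = 1.925278 - (-0.024812)/(-0.847104) = 1.895987
Iteration 3:
  f(1.895987) = -0.000404
  f'(1.895987) = -0.819490
  x_3 = 1.895987 - (-0.000404)/(-0.819490) = 1.895494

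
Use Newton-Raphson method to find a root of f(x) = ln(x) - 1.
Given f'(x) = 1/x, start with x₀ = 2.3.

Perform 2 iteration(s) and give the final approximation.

f(x) = ln(x) - 1
f'(x) = 1/x
x₀ = 2.3

Newton-Raphson formula: x_{n+1} = x_n - f(x_n)/f'(x_n)

Iteration 1:
  f(2.300000) = -0.167091
  f'(2.300000) = 0.434783
  x_1 = 2.300000 - (-0.167091)/0.434783 = 2.684309
Iteration 2:
  f(2.684309) = -0.012577
  f'(2.684309) = 0.372535
  x_2 = 2.684309 - (-0.012577)/0.372535 = 2.718069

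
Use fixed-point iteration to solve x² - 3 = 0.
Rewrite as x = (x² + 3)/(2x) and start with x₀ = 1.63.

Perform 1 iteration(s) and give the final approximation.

Equation: x² - 3 = 0
Fixed-point form: x = (x² + 3)/(2x)
x₀ = 1.63

x_1 = g(1.630000) = 1.735245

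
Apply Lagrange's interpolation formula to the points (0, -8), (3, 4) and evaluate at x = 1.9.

Lagrange interpolation formula:
P(x) = Σ yᵢ × Lᵢ(x)
where Lᵢ(x) = Π_{j≠i} (x - xⱼ)/(xᵢ - xⱼ)

L_0(1.9) = (1.9 - 3)/(0 - 3) = 0.366667
L_1(1.9) = (1.9 - 0)/(3 - 0) = 0.633333

P(1.9) = (-8)×L_0(1.9) + 4×L_1(1.9)
P(1.9) = -0.400000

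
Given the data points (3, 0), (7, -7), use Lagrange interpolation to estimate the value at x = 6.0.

Lagrange interpolation formula:
P(x) = Σ yᵢ × Lᵢ(x)
where Lᵢ(x) = Π_{j≠i} (x - xⱼ)/(xᵢ - xⱼ)

L_0(6.0) = (6.0 - 7)/(3 - 7) = 0.250000
L_1(6.0) = (6.0 - 3)/(7 - 3) = 0.750000

P(6.0) = 0×L_0(6.0) + (-7)×L_1(6.0)
P(6.0) = -5.250000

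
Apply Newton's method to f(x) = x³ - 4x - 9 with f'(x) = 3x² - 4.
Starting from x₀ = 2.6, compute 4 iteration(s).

f(x) = x³ - 4x - 9
f'(x) = 3x² - 4
x₀ = 2.6

Newton-Raphson formula: x_{n+1} = x_n - f(x_n)/f'(x_n)

Iteration 1:
  f(2.600000) = -1.824000
  f'(2.600000) = 16.280000
  x_1 = 2.600000 - (-1.824000)/16.280000 = 2.712039
Iteration 2:
  f(2.712039) = 0.099318
  f'(2.712039) = 18.065472
  x_2 = 2.712039 - 0.099318/18.065472 = 2.706542
Iteration 3:
  f(2.706542) = 0.000246
  f'(2.706542) = 17.976103
  x_3 = 2.706542 - 0.000246/17.976103 = 2.706528
Iteration 4:
  f(2.706528) = 0.000000
  f'(2.706528) = 17.975881
  x_4 = 2.706528 - 0.000000/17.975881 = 2.706528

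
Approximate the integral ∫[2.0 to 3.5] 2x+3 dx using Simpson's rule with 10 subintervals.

f(x) = 2x+3
a = 2.0, b = 3.5, n = 10
h = (b - a)/n = 0.150000

Simpson's rule: (h/3)[f(x₀) + 4f(x₁) + 2f(x₂) + ... + f(xₙ)]

x_0 = 2.0000, f(x_0) = 7.000000, coefficient = 1
x_1 = 2.1500, f(x_1) = 7.300000, coefficient = 4
x_2 = 2.3000, f(x_2) = 7.600000, coefficient = 2
x_3 = 2.4500, f(x_3) = 7.900000, coefficient = 4
x_4 = 2.6000, f(x_4) = 8.200000, coefficient = 2
x_5 = 2.7500, f(x_5) = 8.500000, coefficient = 4
x_6 = 2.9000, f(x_6) = 8.800000, coefficient = 2
x_7 = 3.0500, f(x_7) = 9.100000, coefficient = 4
x_8 = 3.2000, f(x_8) = 9.400000, coefficient = 2
x_9 = 3.3500, f(x_9) = 9.700000, coefficient = 4
x_10 = 3.5000, f(x_10) = 10.000000, coefficient = 1

I ≈ (0.150000/3) × 255.000000 = 12.750000
Exact value: 12.750000
Error: 0.000000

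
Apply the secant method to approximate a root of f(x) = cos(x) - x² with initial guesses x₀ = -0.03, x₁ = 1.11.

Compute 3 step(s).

f(x) = cos(x) - x²
x₀ = -0.03, x₁ = 1.11

Secant formula: x_{n+1} = x_n - f(x_n)(x_n - x_{n-1})/(f(x_n) - f(x_{n-1}))

Iteration 1:
  f(-0.030000) = 0.998650
  f(1.110000) = -0.787438
  x_2 = 1.110000 - (-0.787438)×(1.110000 - (-0.030000))/(-0.787438 - 0.998650)
       = 0.607405
Iteration 2:
  f(1.110000) = -0.787438
  f(0.607405) = 0.452192
  x_3 = 0.607405 - 0.452192×(0.607405 - 1.110000)/(0.452192 - (-0.787438))
       = 0.790741
Iteration 3:
  f(0.607405) = 0.452192
  f(0.790741) = 0.078047
  x_4 = 0.790741 - 0.078047×(0.790741 - 0.607405)/(0.078047 - 0.452192)
       = 0.828985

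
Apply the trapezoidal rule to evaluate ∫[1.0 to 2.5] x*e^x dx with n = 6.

f(x) = x*e^x
a = 1.0, b = 2.5, n = 6
h = (b - a)/n = 0.250000

Trapezoidal rule: (h/2)[f(x₀) + 2f(x₁) + 2f(x₂) + ... + f(xₙ)]

x_0 = 1.0000, f(x_0) = 2.718282, coefficient = 1
x_1 = 1.2500, f(x_1) = 4.362929, coefficient = 2
x_2 = 1.5000, f(x_2) = 6.722534, coefficient = 2
x_3 = 1.7500, f(x_3) = 10.070555, coefficient = 2
x_4 = 2.0000, f(x_4) = 14.778112, coefficient = 2
x_5 = 2.2500, f(x_5) = 21.347406, coefficient = 2
x_6 = 2.5000, f(x_6) = 30.456235, coefficient = 1

I ≈ (0.250000/2) × 147.737586 = 18.467198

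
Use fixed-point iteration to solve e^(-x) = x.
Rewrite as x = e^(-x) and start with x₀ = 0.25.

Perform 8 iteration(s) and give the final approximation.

Equation: e^(-x) = x
Fixed-point form: x = e^(-x)
x₀ = 0.25

x_1 = g(0.250000) = 0.778801
x_2 = g(0.778801) = 0.458956
x_3 = g(0.458956) = 0.631943
x_4 = g(0.631943) = 0.531558
x_5 = g(0.531558) = 0.587689
x_6 = g(0.587689) = 0.555610
x_7 = g(0.555610) = 0.573722
x_8 = g(0.573722) = 0.563424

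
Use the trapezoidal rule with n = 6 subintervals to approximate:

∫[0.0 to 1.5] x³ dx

f(x) = x³
a = 0.0, b = 1.5, n = 6
h = (b - a)/n = 0.250000

Trapezoidal rule: (h/2)[f(x₀) + 2f(x₁) + 2f(x₂) + ... + f(xₙ)]

x_0 = 0.0000, f(x_0) = 0.000000, coefficient = 1
x_1 = 0.2500, f(x_1) = 0.015625, coefficient = 2
x_2 = 0.5000, f(x_2) = 0.125000, coefficient = 2
x_3 = 0.7500, f(x_3) = 0.421875, coefficient = 2
x_4 = 1.0000, f(x_4) = 1.000000, coefficient = 2
x_5 = 1.2500, f(x_5) = 1.953125, coefficient = 2
x_6 = 1.5000, f(x_6) = 3.375000, coefficient = 1

I ≈ (0.250000/2) × 10.406250 = 1.300781
Exact value: 1.265625
Error: 0.035156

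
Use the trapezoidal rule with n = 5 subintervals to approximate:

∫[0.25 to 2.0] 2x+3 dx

f(x) = 2x+3
a = 0.25, b = 2.0, n = 5
h = (b - a)/n = 0.350000

Trapezoidal rule: (h/2)[f(x₀) + 2f(x₁) + 2f(x₂) + ... + f(xₙ)]

x_0 = 0.2500, f(x_0) = 3.500000, coefficient = 1
x_1 = 0.6000, f(x_1) = 4.200000, coefficient = 2
x_2 = 0.9500, f(x_2) = 4.900000, coefficient = 2
x_3 = 1.3000, f(x_3) = 5.600000, coefficient = 2
x_4 = 1.6500, f(x_4) = 6.300000, coefficient = 2
x_5 = 2.0000, f(x_5) = 7.000000, coefficient = 1

I ≈ (0.350000/2) × 52.500000 = 9.187500
Exact value: 9.187500
Error: 0.000000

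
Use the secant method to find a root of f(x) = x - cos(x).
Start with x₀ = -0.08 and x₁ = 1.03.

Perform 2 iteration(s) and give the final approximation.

f(x) = x - cos(x)
x₀ = -0.08, x₁ = 1.03

Secant formula: x_{n+1} = x_n - f(x_n)(x_n - x_{n-1})/(f(x_n) - f(x_{n-1}))

Iteration 1:
  f(-0.080000) = -1.076802
  f(1.030000) = 0.515181
  x_2 = 1.030000 - 0.515181×(1.030000 - (-0.080000))/(0.515181 - (-1.076802))
       = 0.670793
Iteration 2:
  f(1.030000) = 0.515181
  f(0.670793) = -0.112536
  x_3 = 0.670793 - (-0.112536)×(0.670793 - 1.030000)/(-0.112536 - 0.515181)
       = 0.735191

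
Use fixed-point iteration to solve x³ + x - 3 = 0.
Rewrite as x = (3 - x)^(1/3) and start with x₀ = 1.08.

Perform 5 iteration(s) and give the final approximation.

Equation: x³ + x - 3 = 0
Fixed-point form: x = (3 - x)^(1/3)
x₀ = 1.08

x_1 = g(1.080000) = 1.242893
x_2 = g(1.242893) = 1.206700
x_3 = g(1.206700) = 1.214929
x_4 = g(1.214929) = 1.213068
x_5 = g(1.213068) = 1.213489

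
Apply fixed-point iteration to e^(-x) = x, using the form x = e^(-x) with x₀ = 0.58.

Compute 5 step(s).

Equation: e^(-x) = x
Fixed-point form: x = e^(-x)
x₀ = 0.58

x_1 = g(0.580000) = 0.559898
x_2 = g(0.559898) = 0.571267
x_3 = g(0.571267) = 0.564809
x_4 = g(0.564809) = 0.568469
x_5 = g(0.568469) = 0.566392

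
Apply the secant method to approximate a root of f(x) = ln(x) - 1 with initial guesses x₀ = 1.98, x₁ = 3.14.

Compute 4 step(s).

f(x) = ln(x) - 1
x₀ = 1.98, x₁ = 3.14

Secant formula: x_{n+1} = x_n - f(x_n)(x_n - x_{n-1})/(f(x_n) - f(x_{n-1}))

Iteration 1:
  f(1.980000) = -0.316903
  f(3.140000) = 0.144223
  x_2 = 3.140000 - 0.144223×(3.140000 - 1.980000)/(0.144223 - (-0.316903))
       = 2.777196
Iteration 2:
  f(3.140000) = 0.144223
  f(2.777196) = 0.021442
  x_3 = 2.777196 - 0.021442×(2.777196 - 3.140000)/(0.021442 - 0.144223)
       = 2.713838
Iteration 3:
  f(2.777196) = 0.021442
  f(2.713838) = -0.001636
  x_4 = 2.713838 - (-0.001636)×(2.713838 - 2.777196)/(-0.001636 - 0.021442)
       = 2.718330
Iteration 4:
  f(2.713838) = -0.001636
  f(2.718330) = 0.000018
  x_5 = 2.718330 - 0.000018×(2.718330 - 2.713838)/(0.000018 - (-0.001636))
       = 2.718282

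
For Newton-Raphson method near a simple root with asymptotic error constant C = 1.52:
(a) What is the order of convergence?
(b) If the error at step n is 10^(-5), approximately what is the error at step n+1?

(a) Newton-Raphson has quadratic (order 2) convergence near simple roots.
    This means |e_{n+1}| ≈ C|e_n|².

(b) With |e_n| = 10^(-5) and C = 1.52:
    |e_{n+1}| ≈ 1.52 × (10^(-5))² = 1.52 × 10^(-10)

(a) 2 (quadratic); (b) |e_{n+1}| ≈ 1.520e-10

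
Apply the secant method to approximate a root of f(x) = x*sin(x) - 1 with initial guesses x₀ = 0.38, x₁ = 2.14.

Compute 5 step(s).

f(x) = x*sin(x) - 1
x₀ = 0.38, x₁ = 2.14

Secant formula: x_{n+1} = x_n - f(x_n)(x_n - x_{n-1})/(f(x_n) - f(x_{n-1}))

Iteration 1:
  f(0.380000) = -0.859050
  f(2.140000) = 0.802587
  x_2 = 2.140000 - 0.802587×(2.140000 - 0.380000)/(0.802587 - (-0.859050))
       = 1.289903
Iteration 2:
  f(2.140000) = 0.802587
  f(1.289903) = 0.239349
  x_3 = 1.289903 - 0.239349×(1.289903 - 2.140000)/(0.239349 - 0.802587)
       = 0.928652
Iteration 3:
  f(1.289903) = 0.239349
  f(0.928652) = -0.256323
  x_4 = 0.928652 - (-0.256323)×(0.928652 - 1.289903)/(-0.256323 - 0.239349)
       = 1.115463
Iteration 4:
  f(0.928652) = -0.256323
  f(1.115463) = 0.001813
  x_5 = 1.115463 - 0.001813×(1.115463 - 0.928652)/(0.001813 - (-0.256323))
       = 1.114151
Iteration 5:
  f(1.115463) = 0.001813
  f(1.114151) = -0.000009
  x_6 = 1.114151 - (-0.000009)×(1.114151 - 1.115463)/(-0.000009 - 0.001813)
       = 1.114157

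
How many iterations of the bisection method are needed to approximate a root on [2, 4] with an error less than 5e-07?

We need (b-a)/2^n ≤ 5e-07
(4 - 2)/2^n ≤ 5e-07
2/2^n ≤ 5e-07
2^n ≥ 4000000
n ≥ log₂(4000000) = 21.93
n ≥ 22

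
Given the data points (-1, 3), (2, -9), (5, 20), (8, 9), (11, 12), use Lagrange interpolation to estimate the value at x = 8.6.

Lagrange interpolation formula:
P(x) = Σ yᵢ × Lᵢ(x)
where Lᵢ(x) = Π_{j≠i} (x - xⱼ)/(xᵢ - xⱼ)

L_0(8.6) = (8.6 - 2)/(-1 - 2) × (8.6 - 5)/(-1 - 5) × (8.6 - 8)/(-1 - 8) × (8.6 - 11)/(-1 - 11) = -0.017600
L_1(8.6) = (8.6 - (-1))/(2 - (-1)) × (8.6 - 5)/(2 - 5) × (8.6 - 8)/(2 - 8) × (8.6 - 11)/(2 - 11) = 0.102400
L_2(8.6) = (8.6 - (-1))/(5 - (-1)) × (8.6 - 2)/(5 - 2) × (8.6 - 8)/(5 - 8) × (8.6 - 11)/(5 - 11) = -0.281600
L_3(8.6) = (8.6 - (-1))/(8 - (-1)) × (8.6 - 2)/(8 - 2) × (8.6 - 5)/(8 - 5) × (8.6 - 11)/(8 - 11) = 1.126400
L_4(8.6) = (8.6 - (-1))/(11 - (-1)) × (8.6 - 2)/(11 - 2) × (8.6 - 5)/(11 - 5) × (8.6 - 8)/(11 - 8) = 0.070400

P(8.6) = 3×L_0(8.6) + (-9)×L_1(8.6) + 20×L_2(8.6) + 9×L_3(8.6) + 12×L_4(8.6)
P(8.6) = 4.376000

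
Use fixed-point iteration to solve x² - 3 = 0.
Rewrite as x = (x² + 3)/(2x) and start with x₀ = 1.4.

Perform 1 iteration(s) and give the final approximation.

Equation: x² - 3 = 0
Fixed-point form: x = (x² + 3)/(2x)
x₀ = 1.4

x_1 = g(1.400000) = 1.771429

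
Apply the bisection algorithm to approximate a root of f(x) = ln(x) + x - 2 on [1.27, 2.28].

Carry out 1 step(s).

f(x) = ln(x) + x - 2
Initial interval: [1.27, 2.28]

Iteration 1:
  c_1 = (1.270000 + 2.280000)/2 = 1.775000
  f(c_1) = f(1.775000) = 0.348800
  f(a) × f(c) < 0, new interval: [1.270000, 1.775000]

After 1 iteration(s), the approximation is c_1 = 1.775000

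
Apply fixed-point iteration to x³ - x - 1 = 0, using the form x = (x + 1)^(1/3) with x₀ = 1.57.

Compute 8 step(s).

Equation: x³ - x - 1 = 0
Fixed-point form: x = (x + 1)^(1/3)
x₀ = 1.57

x_1 = g(1.570000) = 1.369760
x_2 = g(1.369760) = 1.333219
x_3 = g(1.333219) = 1.326331
x_4 = g(1.326331) = 1.325024
x_5 = g(1.325024) = 1.324776
x_6 = g(1.324776) = 1.324729
x_7 = g(1.324729) = 1.324720
x_8 = g(1.324720) = 1.324718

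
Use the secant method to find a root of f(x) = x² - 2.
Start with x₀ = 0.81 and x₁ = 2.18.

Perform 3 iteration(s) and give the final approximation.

f(x) = x² - 2
x₀ = 0.81, x₁ = 2.18

Secant formula: x_{n+1} = x_n - f(x_n)(x_n - x_{n-1})/(f(x_n) - f(x_{n-1}))

Iteration 1:
  f(0.810000) = -1.343900
  f(2.180000) = 2.752400
  x_2 = 2.180000 - 2.752400×(2.180000 - 0.810000)/(2.752400 - (-1.343900))
       = 1.259465
Iteration 2:
  f(2.180000) = 2.752400
  f(1.259465) = -0.413748
  x_3 = 1.259465 - (-0.413748)×(1.259465 - 2.180000)/(-0.413748 - 2.752400)
       = 1.379759
Iteration 3:
  f(1.259465) = -0.413748
  f(1.379759) = -0.096264
  x_4 = 1.379759 - (-0.096264)×(1.379759 - 1.259465)/(-0.096264 - (-0.413748))
       = 1.416234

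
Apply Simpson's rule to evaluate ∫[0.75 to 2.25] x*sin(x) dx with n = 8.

f(x) = x*sin(x)
a = 0.75, b = 2.25, n = 8
h = (b - a)/n = 0.187500

Simpson's rule: (h/3)[f(x₀) + 4f(x₁) + 2f(x₂) + ... + f(xₙ)]

x_0 = 0.7500, f(x_0) = 0.511229, coefficient = 1
x_1 = 0.9375, f(x_1) = 0.755701, coefficient = 4
x_2 = 1.1250, f(x_2) = 1.015051, coefficient = 2
x_3 = 1.3125, f(x_3) = 1.268960, coefficient = 4
x_4 = 1.5000, f(x_4) = 1.496242, coefficient = 2
x_5 = 1.6875, f(x_5) = 1.676021, coefficient = 4
x_6 = 1.8750, f(x_6) = 1.788911, coefficient = 2
x_7 = 2.0625, f(x_7) = 1.818155, coefficient = 4
x_8 = 2.2500, f(x_8) = 1.750665, coefficient = 1

I ≈ (0.187500/3) × 32.937652 = 2.058603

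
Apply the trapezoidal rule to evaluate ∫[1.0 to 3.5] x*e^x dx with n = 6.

f(x) = x*e^x
a = 1.0, b = 3.5, n = 6
h = (b - a)/n = 0.416667

Trapezoidal rule: (h/2)[f(x₀) + 2f(x₁) + 2f(x₂) + ... + f(xₙ)]

x_0 = 1.0000, f(x_0) = 2.718282, coefficient = 1
x_1 = 1.4167, f(x_1) = 5.841417, coefficient = 2
x_2 = 1.8333, f(x_2) = 11.466952, coefficient = 2
x_3 = 2.2500, f(x_3) = 21.347406, coefficient = 2
x_4 = 2.6667, f(x_4) = 38.378443, coefficient = 2
x_5 = 3.0833, f(x_5) = 67.312409, coefficient = 2
x_6 = 3.5000, f(x_6) = 115.904082, coefficient = 1

I ≈ (0.416667/2) × 407.315615 = 84.857420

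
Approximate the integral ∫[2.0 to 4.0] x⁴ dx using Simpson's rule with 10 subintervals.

f(x) = x⁴
a = 2.0, b = 4.0, n = 10
h = (b - a)/n = 0.200000

Simpson's rule: (h/3)[f(x₀) + 4f(x₁) + 2f(x₂) + ... + f(xₙ)]

x_0 = 2.0000, f(x_0) = 16.000000, coefficient = 1
x_1 = 2.2000, f(x_1) = 23.425600, coefficient = 4
x_2 = 2.4000, f(x_2) = 33.177600, coefficient = 2
x_3 = 2.6000, f(x_3) = 45.697600, coefficient = 4
x_4 = 2.8000, f(x_4) = 61.465600, coefficient = 2
x_5 = 3.0000, f(x_5) = 81.000000, coefficient = 4
x_6 = 3.2000, f(x_6) = 104.857600, coefficient = 2
x_7 = 3.4000, f(x_7) = 133.633600, coefficient = 4
x_8 = 3.6000, f(x_8) = 167.961600, coefficient = 2
x_9 = 3.8000, f(x_9) = 208.513600, coefficient = 4
x_10 = 4.0000, f(x_10) = 256.000000, coefficient = 1

I ≈ (0.200000/3) × 2976.006400 = 198.400427
Exact value: 198.400000
Error: 0.000427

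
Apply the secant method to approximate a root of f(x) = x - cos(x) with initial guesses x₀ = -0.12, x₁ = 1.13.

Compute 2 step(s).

f(x) = x - cos(x)
x₀ = -0.12, x₁ = 1.13

Secant formula: x_{n+1} = x_n - f(x_n)(x_n - x_{n-1})/(f(x_n) - f(x_{n-1}))

Iteration 1:
  f(-0.120000) = -1.112809
  f(1.130000) = 0.703340
  x_2 = 1.130000 - 0.703340×(1.130000 - (-0.120000))/(0.703340 - (-1.112809))
       = 0.645912
Iteration 2:
  f(1.130000) = 0.703340
  f(0.645912) = -0.152639
  x_3 = 0.645912 - (-0.152639)×(0.645912 - 1.130000)/(-0.152639 - 0.703340)
       = 0.732235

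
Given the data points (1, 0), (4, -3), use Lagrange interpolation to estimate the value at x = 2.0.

Lagrange interpolation formula:
P(x) = Σ yᵢ × Lᵢ(x)
where Lᵢ(x) = Π_{j≠i} (x - xⱼ)/(xᵢ - xⱼ)

L_0(2.0) = (2.0 - 4)/(1 - 4) = 0.666667
L_1(2.0) = (2.0 - 1)/(4 - 1) = 0.333333

P(2.0) = 0×L_0(2.0) + (-3)×L_1(2.0)
P(2.0) = -1.000000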